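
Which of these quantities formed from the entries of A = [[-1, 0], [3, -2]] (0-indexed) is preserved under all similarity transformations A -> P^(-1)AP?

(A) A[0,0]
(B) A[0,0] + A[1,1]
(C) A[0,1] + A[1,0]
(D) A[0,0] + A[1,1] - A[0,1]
B

A[0,0] + A[1,1] is the trace of A. By the cyclic property of the trace, tr(P^(-1)AP) = tr(APP^(-1)) = tr(A), so it is the same for every matrix similar to A.

The other combinations are not similarity invariants. For example, take P = [[1, 1], [0, 1]] (det P = 1), so P^(-1) = [[1, -1], [0, 1]] and
B = P^(-1)AP = [[-4, -2], [3, 1]].
Evaluating each option on A and on B:
(A) A[0,0]: -1 for A, -4 for B -> changes
(B) A[0,0] + A[1,1]: -3 for A, -3 for B -> unchanged
(C) A[0,1] + A[1,0]: 3 for A, 1 for B -> changes
(D) A[0,0] + A[1,1] - A[0,1]: -3 for A, -1 for B -> changes

Only (B) A[0,0] + A[1,1] = -3 survives (and it does so for every P, not just this one), so it is the invariant.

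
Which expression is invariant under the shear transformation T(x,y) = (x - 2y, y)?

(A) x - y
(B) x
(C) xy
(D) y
D

Under the shear T(x,y) = (x - 2y, y):
Substitute the transformed coordinates into each option and compare with the original:
(A) x - y  ->  (x - 2y) - (y) = x - 3y   [differs from x - y: not invariant]
(B) x  ->  (x - 2y) = x - 2y   [differs from x: not invariant]
(C) xy  ->  (x - 2y)(y) = xy - 2y^2   [differs from xy: not invariant]
(D) y  ->  (y) = y   [equals y: invariant]

Only option (D), y, is unchanged by the transformation.
A horizontal shear moves points parallel to the x-axis, so the y-coordinate (and any function of y alone) is unchanged.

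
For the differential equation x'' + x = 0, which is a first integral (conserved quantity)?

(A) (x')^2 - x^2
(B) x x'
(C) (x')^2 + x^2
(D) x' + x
C

A first integral I satisfies dI/dt = 0 along every solution. Differentiate each option and use the equation of motion:
(A) d/dt[(x')^2 - x^2] = 2x'x'' - 2x x' = -4x x', not identically 0
(B) d/dt[x x'] = (x')^2 + x x'' = (x')^2 - x^2, not identically 0
(C) d/dt[(x')^2 + x^2] = 2x'x'' + 2x x' = 2x'(-x) + 2x x' = 0
(D) d/dt[x' + x] = x'' + x' = -x + x', not identically 0

Only (C) has zero time-derivative. So the energy-like quantity (x')^2 + x^2 is the first integral.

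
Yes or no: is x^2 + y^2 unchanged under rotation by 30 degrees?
Yes

Applying rotation by 30 degrees: x' = x*cos(30 degrees) - y*sin(30 degrees) = sqrt(3)x/2 - y/2, y' = x*sin(30 degrees) + y*cos(30 degrees) = x/2 + sqrt(3)y/2

Substituting into x^2 + y^2:
(sqrt(3)x/2 - y/2)^2 + (x/2 + sqrt(3)y/2)^2
= x^2 + y^2

This equals the original expression x^2 + y^2, so it IS invariant.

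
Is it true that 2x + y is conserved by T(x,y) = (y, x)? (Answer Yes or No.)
No

Substitute T(x,y) = (y, x) into the expression and compare with the original.

Original: 2x + y
After applying T: 2(y) + (x) = x + 2y

This differs from the original 2x + y (difference: -x + y), so the expression is NOT invariant.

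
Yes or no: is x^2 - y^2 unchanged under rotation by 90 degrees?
No

Applying rotation by 90 degrees: x' = x*cos(90 degrees) - y*sin(90 degrees) = -y, y' = x*sin(90 degrees) + y*cos(90 degrees) = x

Substituting into x^2 - y^2:
(-y)^2 - (x)^2
= -x^2 + y^2

This differs from the original expression x^2 - y^2, so it is NOT invariant.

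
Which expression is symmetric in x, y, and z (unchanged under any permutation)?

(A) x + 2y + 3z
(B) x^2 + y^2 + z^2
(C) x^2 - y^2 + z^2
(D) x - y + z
B

A symmetric expression is unchanged when the variables are permuted; here the transformation to test is the swap (x, y) -> (y, x).
A symmetric expression must survive every permutation; the single swap x <-> y already eliminates the distractors, and the keyed expression is also unchanged by x <-> z and y <-> z (each variable enters it in exactly the same way).
Substitute the transformed coordinates into each option and compare with the original:
(A) x + 2y + 3z  ->  (y) + 2(x) + 3z = 2x + y + 3z   [differs from x + 2y + 3z: not invariant]
(B) x^2 + y^2 + z^2  ->  (y)^2 + (x)^2 + z^2 = x^2 + y^2 + z^2   [equals x^2 + y^2 + z^2: invariant]
(C) x^2 - y^2 + z^2  ->  (y)^2 - (x)^2 + z^2 = -x^2 + y^2 + z^2   [differs from x^2 - y^2 + z^2: not invariant]
(D) x - y + z  ->  (y) - (x) + z = -x + y + z   [differs from x - y + z: not invariant]

Only option (B), x^2 + y^2 + z^2, is unchanged by the transformation.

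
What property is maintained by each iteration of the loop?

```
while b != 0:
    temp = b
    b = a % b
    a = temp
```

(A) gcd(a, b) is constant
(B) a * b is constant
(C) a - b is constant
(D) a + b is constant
A

A loop invariant must hold before the first iteration and be re-established by every execution of the body.

(A) gcd(a, b) is constant: One iteration replaces (a, b) by (b, a mod b). Since a mod b = a - q*b for an integer q, any common divisor of a and b divides b and a mod b, and conversely; hence gcd(b, a mod b) = gcd(a, b). For instance (38, 11) -> (11, 5) keeps gcd = 1. At exit b = 0 and a = gcd of the original inputs.

The other options fail:
(B) a * b is constant: e.g. (a, b) = (38, 11) -> (11, 5): the product goes from 418 to 55.
(C) a - b is constant: e.g. (a, b) = (38, 11) -> (11, 5): the difference goes from 27 to 6.
(D) a + b is constant: e.g. (a, b) = (38, 11) -> (11, 5): the sum goes from 49 to 16.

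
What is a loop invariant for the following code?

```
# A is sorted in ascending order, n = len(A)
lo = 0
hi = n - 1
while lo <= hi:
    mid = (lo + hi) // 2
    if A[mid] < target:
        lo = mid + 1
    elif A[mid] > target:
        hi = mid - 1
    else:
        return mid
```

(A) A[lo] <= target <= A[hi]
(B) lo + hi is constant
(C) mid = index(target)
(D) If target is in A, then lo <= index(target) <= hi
D

A loop invariant must hold before the first iteration and be re-established by every execution of the body.

(D) If target is in A, then lo <= index(target) <= hi: Before the loop [lo, hi] = [0, n-1] covers every index. When A[mid] < target, sortedness puts target strictly to the right of mid, so setting lo = mid + 1 keeps index(target) in [lo, hi]; symmetrically for hi = mid - 1. Hence 'if target is in A then lo <= index(target) <= hi' holds after every iteration, and when lo > hi it proves target is absent.

The other options fail:
(A) A[lo] <= target <= A[hi]: fails when target is not in A (e.g. target < A[0] already violates it before the loop), so it is not maintained in general.
(B) lo + hi is constant: each iteration moves exactly one of lo, hi, so lo + hi changes (e.g. 0 + (n-1) becomes (mid+1) + (n-1)).
(C) mid = index(target): mid is just the current probe; it equals index(target) only on the iteration that returns.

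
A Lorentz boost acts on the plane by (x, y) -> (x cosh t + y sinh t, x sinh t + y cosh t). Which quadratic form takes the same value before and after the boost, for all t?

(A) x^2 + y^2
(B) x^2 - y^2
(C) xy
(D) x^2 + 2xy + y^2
B

Write x' = x cosh t + y sinh t, y' = x sinh t + y cosh t and substitute into each option:
(A) x^2 + y^2: (x cosh t + y sinh t)^2 + (x sinh t + y cosh t)^2 = (x^2 + y^2)(cosh^2 t + sinh^2 t) + 4xy sinh t cosh t = (x^2 + y^2) cosh 2t + 2xy sinh 2t   [not invariant for t != 0]
(B) x^2 - y^2: (x cosh t + y sinh t)^2 - (x sinh t + y cosh t)^2 = x^2(cosh^2 t - sinh^2 t) + 2xy(cosh t sinh t - sinh t cosh t) + y^2(sinh^2 t - cosh^2 t) = x^2 - y^2   [invariant, using cosh^2 t - sinh^2 t = 1]
(C) xy: (x cosh t + y sinh t)(x sinh t + y cosh t) = xy(cosh^2 t + sinh^2 t) + (x^2 + y^2) sinh t cosh t = xy cosh 2t + (x^2 + y^2)(sinh 2t)/2   [not invariant for t != 0]
(D) x^2 + 2xy + y^2: (x' + y')^2 with x' + y' = (x + y)(cosh t + sinh t) = (x + y)e^t, so it becomes (x + y)^2 e^(2t)   [not invariant for t != 0]

Only (B) x^2 - y^2 is unchanged; it is the Minkowski form preserved by Lorentz boosts, just as x^2 + y^2 is preserved by ordinary rotations.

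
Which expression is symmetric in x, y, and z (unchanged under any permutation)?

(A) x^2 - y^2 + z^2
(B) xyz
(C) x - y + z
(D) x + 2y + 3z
B

A symmetric expression is unchanged when the variables are permuted; here the transformation to test is the swap (x, y) -> (y, x).
A symmetric expression must survive every permutation; the single swap x <-> y already eliminates the distractors, and the keyed expression is also unchanged by x <-> z and y <-> z (each variable enters it in exactly the same way).
Substitute the transformed coordinates into each option and compare with the original:
(A) x^2 - y^2 + z^2  ->  (y)^2 - (x)^2 + z^2 = -x^2 + y^2 + z^2   [differs from x^2 - y^2 + z^2: not invariant]
(B) xyz  ->  (y)(x)z = xyz   [equals xyz: invariant]
(C) x - y + z  ->  (y) - (x) + z = -x + y + z   [differs from x - y + z: not invariant]
(D) x + 2y + 3z  ->  (y) + 2(x) + 3z = 2x + y + 3z   [differs from x + 2y + 3z: not invariant]

Only option (B), xyz, is unchanged by the transformation.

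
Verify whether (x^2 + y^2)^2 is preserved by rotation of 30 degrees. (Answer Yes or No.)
Yes

Applying rotation by 30 degrees: x' = x*cos(30 degrees) - y*sin(30 degrees) = sqrt(3)x/2 - y/2, y' = x*sin(30 degrees) + y*cos(30 degrees) = x/2 + sqrt(3)y/2

Substituting into (x^2 + y^2)^2:
((sqrt(3)x/2 - y/2)^2 + (x/2 + sqrt(3)y/2)^2)^2
= x^4 + 2x^2y^2 + y^4 = (x^2 + y^2)^2

This equals the original expression (x^2 + y^2)^2, so it IS invariant.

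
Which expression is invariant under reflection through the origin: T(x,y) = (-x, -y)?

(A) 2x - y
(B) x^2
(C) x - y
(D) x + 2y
B

The map is reflection through the origin: T(x,y) = (-x, -y).
Substitute the transformed coordinates into each option and compare with the original:
(A) 2x - y  ->  2(-x) - (-y) = -2x + y   [differs from 2x - y: not invariant]
(B) x^2  ->  (-x)^2 = x^2   [equals x^2: invariant]
(C) x - y  ->  (-x) - (-y) = -x + y   [differs from x - y: not invariant]
(D) x + 2y  ->  (-x) + 2(-y) = -x - 2y   [differs from x + 2y: not invariant]

Only option (B), x^2, is unchanged by the transformation.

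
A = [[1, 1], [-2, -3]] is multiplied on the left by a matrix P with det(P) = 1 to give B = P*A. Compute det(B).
-1

By the multiplicative property of determinants, det(B) = det(P*A) = det(P) * det(A) = det(A),
so the determinant is invariant under multiplication by any determinant-1 matrix; we just need det(A).

det(A) = (1)(-3) - (1)(-2) = -3 - (-2) = -1

Therefore det(B) = 1 * (-1) = -1.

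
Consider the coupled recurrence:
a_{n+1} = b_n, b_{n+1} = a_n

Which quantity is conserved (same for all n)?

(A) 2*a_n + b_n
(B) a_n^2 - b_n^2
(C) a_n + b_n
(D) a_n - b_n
C

Replace a_n by a_{n+1} = b_n and b_n by b_{n+1} = a_n in each option and simplify:
(A) 2*a_n + b_n  ->  2*(b_n) + (a_n) = a_n + 2*b_n   [not conserved]
(B) a_n^2 - b_n^2  ->  (b_n)^2 - (a_n)^2 = -a_n^2 + b_n^2   [not conserved]
(C) a_n + b_n  ->  (b_n) + (a_n) = a_n + b_n   [conserved]
(D) a_n - b_n  ->  (b_n) - (a_n) = -a_n + b_n   [not conserved]

Only (C) a_n + b_n returns to itself after one step, so it is the conserved quantity.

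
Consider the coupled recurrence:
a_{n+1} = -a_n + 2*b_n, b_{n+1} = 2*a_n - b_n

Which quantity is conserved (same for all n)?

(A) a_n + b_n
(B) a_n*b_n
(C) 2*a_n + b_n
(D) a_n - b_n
A

Replace a_n by a_{n+1} = -a_n + 2*b_n and b_n by b_{n+1} = 2*a_n - b_n in each option and simplify:
(A) a_n + b_n  ->  (-a_n + 2*b_n) + (2*a_n - b_n) = a_n + b_n   [conserved]
(B) a_n*b_n  ->  (-a_n + 2*b_n)*(2*a_n - b_n) = -2*a_n^2 + 5*a_n*b_n - 2*b_n^2   [not conserved]
(C) 2*a_n + b_n  ->  2*(-a_n + 2*b_n) + (2*a_n - b_n) = 3*b_n   [not conserved]
(D) a_n - b_n  ->  (-a_n + 2*b_n) - (2*a_n - b_n) = -3*a_n + 3*b_n   [not conserved]

Only (A) a_n + b_n returns to itself after one step, so it is the conserved quantity.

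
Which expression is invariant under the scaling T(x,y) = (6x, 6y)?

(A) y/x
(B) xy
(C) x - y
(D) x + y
A

Under the uniform scaling T(x,y) = (6x, 6y):
Substitute the transformed coordinates into each option and compare with the original:
(A) y/x  ->  (6y)/(6x) = y/x   [equals y/x: invariant]
(B) xy  ->  (6x)(6y) = 36xy   [differs from xy: not invariant]
(C) x - y  ->  (6x) - (6y) = 6x - 6y   [differs from x - y: not invariant]
(D) x + y  ->  (6x) + (6y) = 6x + 6y   [differs from x + y: not invariant]

Only option (A), y/x, is unchanged by the transformation.
The common factor 6 cancels in a ratio of coordinates, while sums, products and sums of squares pick up factors of 6 or 36.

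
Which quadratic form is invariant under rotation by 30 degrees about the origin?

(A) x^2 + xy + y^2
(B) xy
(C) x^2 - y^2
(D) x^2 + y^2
D

Rotation by 30 degrees sends (x, y) to (sqrt(3)x/2 - y/2, x/2 + sqrt(3)y/2).
Substitute the transformed coordinates into each option and compare with the original:
(A) x^2 + xy + y^2  ->  (sqrt(3)x/2 - y/2)^2 + (sqrt(3)x/2 - y/2)(x/2 + sqrt(3)y/2) + (x/2 + sqrt(3)y/2)^2 = sqrt(3)x^2/4 + x^2 + xy/2 - sqrt(3)y^2/4 + y^2   [differs from x^2 + xy + y^2: not invariant]
(B) xy  ->  (sqrt(3)x/2 - y/2)(x/2 + sqrt(3)y/2) = sqrt(3)x^2/4 + xy/2 - sqrt(3)y^2/4   [differs from xy: not invariant]
(C) x^2 - y^2  ->  (sqrt(3)x/2 - y/2)^2 - (x/2 + sqrt(3)y/2)^2 = x^2/2 - sqrt(3)xy - y^2/2   [differs from x^2 - y^2: not invariant]
(D) x^2 + y^2  ->  (sqrt(3)x/2 - y/2)^2 + (x/2 + sqrt(3)y/2)^2 = x^2 + y^2   [equals x^2 + y^2: invariant]

Only option (D), x^2 + y^2, is unchanged by the transformation.
x^2 + y^2 is the squared distance from the origin, which rotations preserve.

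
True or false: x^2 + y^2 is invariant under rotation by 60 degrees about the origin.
True

Applying rotation by 60 degrees: x' = x*cos(60 degrees) - y*sin(60 degrees) = x/2 - sqrt(3)y/2, y' = x*sin(60 degrees) + y*cos(60 degrees) = sqrt(3)x/2 + y/2

Substituting into x^2 + y^2:
(x/2 - sqrt(3)y/2)^2 + (sqrt(3)x/2 + y/2)^2
= x^2 + y^2

This equals the original expression x^2 + y^2, so it IS invariant.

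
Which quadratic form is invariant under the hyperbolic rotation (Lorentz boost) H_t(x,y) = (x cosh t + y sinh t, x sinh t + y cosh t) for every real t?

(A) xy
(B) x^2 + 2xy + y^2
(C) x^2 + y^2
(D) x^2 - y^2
D

Write x' = x cosh t + y sinh t, y' = x sinh t + y cosh t and substitute into each option:
(A) xy: (x cosh t + y sinh t)(x sinh t + y cosh t) = xy(cosh^2 t + sinh^2 t) + (x^2 + y^2) sinh t cosh t = xy cosh 2t + (x^2 + y^2)(sinh 2t)/2   [not invariant for t != 0]
(B) x^2 + 2xy + y^2: (x' + y')^2 with x' + y' = (x + y)(cosh t + sinh t) = (x + y)e^t, so it becomes (x + y)^2 e^(2t)   [not invariant for t != 0]
(C) x^2 + y^2: (x cosh t + y sinh t)^2 + (x sinh t + y cosh t)^2 = (x^2 + y^2)(cosh^2 t + sinh^2 t) + 4xy sinh t cosh t = (x^2 + y^2) cosh 2t + 2xy sinh 2t   [not invariant for t != 0]
(D) x^2 - y^2: (x cosh t + y sinh t)^2 - (x sinh t + y cosh t)^2 = x^2(cosh^2 t - sinh^2 t) + 2xy(cosh t sinh t - sinh t cosh t) + y^2(sinh^2 t - cosh^2 t) = x^2 - y^2   [invariant, using cosh^2 t - sinh^2 t = 1]

Only (D) x^2 - y^2 is unchanged; it is the Minkowski form preserved by Lorentz boosts, just as x^2 + y^2 is preserved by ordinary rotations.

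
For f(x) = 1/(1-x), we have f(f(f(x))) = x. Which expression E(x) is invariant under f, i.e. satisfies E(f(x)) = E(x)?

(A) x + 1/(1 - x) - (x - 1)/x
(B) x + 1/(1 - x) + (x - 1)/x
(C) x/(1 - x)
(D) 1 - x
B

Replace x by f(x) = 1/(1 - x) in each option and simplify. As a quick numerical cross-check, also compare E(4) with E(f(4)) = E(-1/3).

(A) x + 1/(1 - x) - (x - 1)/x  ->  (1/(1 - x)) + 1/(1 - (1/(1 - x))) - ((1/(1 - x)) - 1)/(1/(1 - x)) = (x^2(1 - x) - x + (x - 1)^2)/(x(x - 1)); check: E(4) = 35/12 but E(-1/3) = -43/12.   [not invariant]
(B) x + 1/(1 - x) + (x - 1)/x  ->  (1/(1 - x)) + 1/(1 - (1/(1 - x))) + ((1/(1 - x)) - 1)/(1/(1 - x)), which simplifies back to x + 1/(1 - x) + (x - 1)/x; check: E(4) = 53/12, E(-1/3) = 53/12.   [invariant]
(C) x/(1 - x)  ->  (1/(1 - x))/(1 - (1/(1 - x))) = -1/x; check: E(4) = -4/3 but E(-1/3) = -1/4.   [not invariant]
(D) 1 - x  ->  1 - (1/(1 - x)) = x/(x - 1); check: E(4) = -3 but E(-1/3) = 4/3.   [not invariant]

Only (B) is unchanged. Indeed f(f(x)) = 1/(1 - 1/(1-x)) = (1-x)/(-x) = (x-1)/x, so E(x) = x + f(x) + f(f(x)) is the sum over the whole 3-cycle; applying f just permutes the three terms cyclically (x -> f(x) -> f(f(x)) -> x), leaving the sum unchanged.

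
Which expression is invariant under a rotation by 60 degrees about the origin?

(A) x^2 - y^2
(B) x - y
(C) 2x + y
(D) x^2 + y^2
D

A rotation by 60 degrees sends (x, y) to (x/2 - sqrt(3)y/2, sqrt(3)x/2 + y/2).
Substitute the transformed coordinates into each option and compare with the original:
(A) x^2 - y^2  ->  (x/2 - sqrt(3)y/2)^2 - (sqrt(3)x/2 + y/2)^2 = -x^2/2 - sqrt(3)xy + y^2/2   [differs from x^2 - y^2: not invariant]
(B) x - y  ->  (x/2 - sqrt(3)y/2) - (sqrt(3)x/2 + y/2) = -sqrt(3)x/2 + x/2 - sqrt(3)y/2 - y/2   [differs from x - y: not invariant]
(C) 2x + y  ->  2(x/2 - sqrt(3)y/2) + (sqrt(3)x/2 + y/2) = sqrt(3)x/2 + x - sqrt(3)y + y/2   [differs from 2x + y: not invariant]
(D) x^2 + y^2  ->  (x/2 - sqrt(3)y/2)^2 + (sqrt(3)x/2 + y/2)^2 = x^2 + y^2   [equals x^2 + y^2: invariant]

Only option (D), x^2 + y^2, is unchanged by the transformation.
Geometrically, x^2 + y^2 is the squared distance from the origin, which every rotation about the origin preserves.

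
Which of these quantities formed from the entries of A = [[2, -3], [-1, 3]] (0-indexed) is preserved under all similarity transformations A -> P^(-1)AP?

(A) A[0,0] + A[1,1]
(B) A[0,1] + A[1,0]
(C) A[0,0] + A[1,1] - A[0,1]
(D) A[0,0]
A

A[0,0] + A[1,1] is the trace of A. By the cyclic property of the trace, tr(P^(-1)AP) = tr(APP^(-1)) = tr(A), so it is the same for every matrix similar to A.

The other combinations are not similarity invariants. For example, take P = [[1, 1], [1, 2]] (det P = 1), so P^(-1) = [[2, -1], [-1, 1]] and
B = P^(-1)AP = [[-4, -13], [3, 9]].
Evaluating each option on A and on B:
(A) A[0,0] + A[1,1]: 5 for A, 5 for B -> unchanged
(B) A[0,1] + A[1,0]: -4 for A, -10 for B -> changes
(C) A[0,0] + A[1,1] - A[0,1]: 8 for A, 18 for B -> changes
(D) A[0,0]: 2 for A, -4 for B -> changes

Only (A) A[0,0] + A[1,1] = 5 survives (and it does so for every P, not just this one), so it is the invariant.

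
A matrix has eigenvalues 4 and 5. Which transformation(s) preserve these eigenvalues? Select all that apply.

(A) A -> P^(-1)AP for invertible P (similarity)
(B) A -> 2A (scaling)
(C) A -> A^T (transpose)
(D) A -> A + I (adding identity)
A and C

Eigenvalues are preserved by:
1. Similarity transformations: A -> P^(-1)AP (same characteristic polynomial)
2. Transpose: A^T has the same eigenvalues as A

Eigenvalues are NOT preserved by:
- Adding identity: eigenvalues become 4+1, 5+1
- Scaling: eigenvalues become 8, 10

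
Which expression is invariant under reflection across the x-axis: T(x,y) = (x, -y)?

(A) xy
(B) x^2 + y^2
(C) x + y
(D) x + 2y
B

The map is reflection across the x-axis: T(x,y) = (x, -y).
Substitute the transformed coordinates into each option and compare with the original:
(A) xy  ->  (x)(-y) = -xy   [differs from xy: not invariant]
(B) x^2 + y^2  ->  (x)^2 + (-y)^2 = x^2 + y^2   [equals x^2 + y^2: invariant]
(C) x + y  ->  (x) + (-y) = x - y   [differs from x + y: not invariant]
(D) x + 2y  ->  (x) + 2(-y) = x - 2y   [differs from x + 2y: not invariant]

Only option (B), x^2 + y^2, is unchanged by the transformation.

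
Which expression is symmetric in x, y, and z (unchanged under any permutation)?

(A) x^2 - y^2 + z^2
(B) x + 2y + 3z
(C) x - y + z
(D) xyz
D

A symmetric expression is unchanged when the variables are permuted; here the transformation to test is the swap (x, y) -> (y, x).
A symmetric expression must survive every permutation; the single swap x <-> y already eliminates the distractors, and the keyed expression is also unchanged by x <-> z and y <-> z (each variable enters it in exactly the same way).
Substitute the transformed coordinates into each option and compare with the original:
(A) x^2 - y^2 + z^2  ->  (y)^2 - (x)^2 + z^2 = -x^2 + y^2 + z^2   [differs from x^2 - y^2 + z^2: not invariant]
(B) x + 2y + 3z  ->  (y) + 2(x) + 3z = 2x + y + 3z   [differs from x + 2y + 3z: not invariant]
(C) x - y + z  ->  (y) - (x) + z = -x + y + z   [differs from x - y + z: not invariant]
(D) xyz  ->  (y)(x)z = xyz   [equals xyz: invariant]

Only option (D), xyz, is unchanged by the transformation.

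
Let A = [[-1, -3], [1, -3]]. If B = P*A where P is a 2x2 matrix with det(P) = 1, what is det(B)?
6

By the multiplicative property of determinants, det(B) = det(P*A) = det(P) * det(A) = det(A),
so the determinant is invariant under multiplication by any determinant-1 matrix; we just need det(A).

det(A) = (-1)(-3) - (-3)(1) = 3 - (-3) = 6

Therefore det(B) = 1 * 6 = 6.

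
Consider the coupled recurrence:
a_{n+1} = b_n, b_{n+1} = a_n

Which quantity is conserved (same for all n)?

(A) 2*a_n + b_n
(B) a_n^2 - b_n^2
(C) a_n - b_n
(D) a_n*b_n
D

Replace a_n by a_{n+1} = b_n and b_n by b_{n+1} = a_n in each option and simplify:
(A) 2*a_n + b_n  ->  2*(b_n) + (a_n) = a_n + 2*b_n   [not conserved]
(B) a_n^2 - b_n^2  ->  (b_n)^2 - (a_n)^2 = -a_n^2 + b_n^2   [not conserved]
(C) a_n - b_n  ->  (b_n) - (a_n) = -a_n + b_n   [not conserved]
(D) a_n*b_n  ->  (b_n)*(a_n) = a_n*b_n   [conserved]

Only (D) a_n*b_n returns to itself after one step, so it is the conserved quantity.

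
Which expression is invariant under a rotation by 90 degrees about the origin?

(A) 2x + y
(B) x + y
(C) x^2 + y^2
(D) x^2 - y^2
C

A rotation by 90 degrees sends (x, y) to (-y, x).
Substitute the transformed coordinates into each option and compare with the original:
(A) 2x + y  ->  2(-y) + (x) = x - 2y   [differs from 2x + y: not invariant]
(B) x + y  ->  (-y) + (x) = x - y   [differs from x + y: not invariant]
(C) x^2 + y^2  ->  (-y)^2 + (x)^2 = x^2 + y^2   [equals x^2 + y^2: invariant]
(D) x^2 - y^2  ->  (-y)^2 - (x)^2 = -x^2 + y^2   [differs from x^2 - y^2: not invariant]

Only option (C), x^2 + y^2, is unchanged by the transformation.
Geometrically, x^2 + y^2 is the squared distance from the origin, which every rotation about the origin preserves.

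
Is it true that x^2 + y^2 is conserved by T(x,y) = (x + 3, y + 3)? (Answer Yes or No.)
No

Substitute T(x,y) = (x + 3, y + 3) into the expression and compare with the original.

Original: x^2 + y^2
After applying T: (x + 3)^2 + (y + 3)^2 = x^2 + 6x + y^2 + 6y + 18

This differs from the original x^2 + y^2 (difference: 6x + 6y + 18), so the expression is NOT invariant.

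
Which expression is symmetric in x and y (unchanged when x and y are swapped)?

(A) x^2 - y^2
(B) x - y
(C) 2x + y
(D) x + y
D

A symmetric expression is unchanged when the variables are permuted; here the transformation to test is the swap (x, y) -> (y, x).
Substitute the transformed coordinates into each option and compare with the original:
(A) x^2 - y^2  ->  (y)^2 - (x)^2 = -x^2 + y^2   [differs from x^2 - y^2: not invariant]
(B) x - y  ->  (y) - (x) = -x + y   [differs from x - y: not invariant]
(C) 2x + y  ->  2(y) + (x) = x + 2y   [differs from 2x + y: not invariant]
(D) x + y  ->  (y) + (x) = x + y   [equals x + y: invariant]

Only option (D), x + y, is unchanged by the transformation.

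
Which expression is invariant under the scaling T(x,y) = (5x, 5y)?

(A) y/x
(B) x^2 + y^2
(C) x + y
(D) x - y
A

Under the uniform scaling T(x,y) = (5x, 5y):
Substitute the transformed coordinates into each option and compare with the original:
(A) y/x  ->  (5y)/(5x) = y/x   [equals y/x: invariant]
(B) x^2 + y^2  ->  (5x)^2 + (5y)^2 = 25x^2 + 25y^2   [differs from x^2 + y^2: not invariant]
(C) x + y  ->  (5x) + (5y) = 5x + 5y   [differs from x + y: not invariant]
(D) x - y  ->  (5x) - (5y) = 5x - 5y   [differs from x - y: not invariant]

Only option (A), y/x, is unchanged by the transformation.
The common factor 5 cancels in a ratio of coordinates, while sums, products and sums of squares pick up factors of 5 or 25.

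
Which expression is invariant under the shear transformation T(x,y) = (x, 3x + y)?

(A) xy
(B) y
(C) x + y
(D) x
D

Under the shear T(x,y) = (x, 3x + y):
Substitute the transformed coordinates into each option and compare with the original:
(A) xy  ->  (x)(3x + y) = 3x^2 + xy   [differs from xy: not invariant]
(B) y  ->  (3x + y) = 3x + y   [differs from y: not invariant]
(C) x + y  ->  (x) + (3x + y) = 4x + y   [differs from x + y: not invariant]
(D) x  ->  (x) = x   [equals x: invariant]

Only option (D), x, is unchanged by the transformation.
A vertical shear moves points parallel to the y-axis, so the x-coordinate (and any function of x alone) is unchanged.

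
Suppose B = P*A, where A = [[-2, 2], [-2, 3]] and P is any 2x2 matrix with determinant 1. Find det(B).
-2

By the multiplicative property of determinants, det(B) = det(P*A) = det(P) * det(A) = det(A),
so the determinant is invariant under multiplication by any determinant-1 matrix; we just need det(A).

det(A) = (-2)(3) - (2)(-2) = -6 - (-4) = -2

Therefore det(B) = 1 * (-2) = -2.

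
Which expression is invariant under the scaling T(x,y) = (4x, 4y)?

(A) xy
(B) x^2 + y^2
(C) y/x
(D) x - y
C

Under the uniform scaling T(x,y) = (4x, 4y):
Substitute the transformed coordinates into each option and compare with the original:
(A) xy  ->  (4x)(4y) = 16xy   [differs from xy: not invariant]
(B) x^2 + y^2  ->  (4x)^2 + (4y)^2 = 16x^2 + 16y^2   [differs from x^2 + y^2: not invariant]
(C) y/x  ->  (4y)/(4x) = y/x   [equals y/x: invariant]
(D) x - y  ->  (4x) - (4y) = 4x - 4y   [differs from x - y: not invariant]

Only option (C), y/x, is unchanged by the transformation.
The common factor 4 cancels in a ratio of coordinates, while sums, products and sums of squares pick up factors of 4 or 16.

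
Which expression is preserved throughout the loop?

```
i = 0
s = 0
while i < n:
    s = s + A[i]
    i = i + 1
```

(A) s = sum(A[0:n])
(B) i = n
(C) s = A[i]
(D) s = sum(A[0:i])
D

A loop invariant must hold before the first iteration and be re-established by every execution of the body.

(D) s = sum(A[0:i]): Initially i = 0 and s = 0 = sum of the empty slice A[0:0]. If s = sum(A[0:i]) holds at the top of an iteration, the body sets s to sum(A[0:i]) + A[i] = sum(A[0:i+1]) and then i to i+1, so s = sum(A[0:i]) holds again. At exit i = n, giving s = sum(A[0:n]).

The other options fail:
(A) s = sum(A[0:n]): false before the loop (s = 0, not the full sum) -- it only becomes true at exit.
(B) i = n: false initially (i = 0); it is the exit condition, not an invariant.
(C) s = A[i]: after the first iteration s = A[0] but i = 1, so s = A[i] compares s with the wrong element (and fails in general).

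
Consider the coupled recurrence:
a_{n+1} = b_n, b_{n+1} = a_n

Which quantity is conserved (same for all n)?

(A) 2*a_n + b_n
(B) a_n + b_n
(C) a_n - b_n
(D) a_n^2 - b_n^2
B

Replace a_n by a_{n+1} = b_n and b_n by b_{n+1} = a_n in each option and simplify:
(A) 2*a_n + b_n  ->  2*(b_n) + (a_n) = a_n + 2*b_n   [not conserved]
(B) a_n + b_n  ->  (b_n) + (a_n) = a_n + b_n   [conserved]
(C) a_n - b_n  ->  (b_n) - (a_n) = -a_n + b_n   [not conserved]
(D) a_n^2 - b_n^2  ->  (b_n)^2 - (a_n)^2 = -a_n^2 + b_n^2   [not conserved]

Only (B) a_n + b_n returns to itself after one step, so it is the conserved quantity.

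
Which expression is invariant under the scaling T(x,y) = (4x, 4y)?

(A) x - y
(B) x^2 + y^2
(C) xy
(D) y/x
D

Under the uniform scaling T(x,y) = (4x, 4y):
Substitute the transformed coordinates into each option and compare with the original:
(A) x - y  ->  (4x) - (4y) = 4x - 4y   [differs from x - y: not invariant]
(B) x^2 + y^2  ->  (4x)^2 + (4y)^2 = 16x^2 + 16y^2   [differs from x^2 + y^2: not invariant]
(C) xy  ->  (4x)(4y) = 16xy   [differs from xy: not invariant]
(D) y/x  ->  (4y)/(4x) = y/x   [equals y/x: invariant]

Only option (D), y/x, is unchanged by the transformation.
The common factor 4 cancels in a ratio of coordinates, while sums, products and sums of squares pick up factors of 4 or 16.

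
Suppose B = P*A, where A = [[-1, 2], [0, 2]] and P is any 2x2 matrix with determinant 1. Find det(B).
-2

By the multiplicative property of determinants, det(B) = det(P*A) = det(P) * det(A) = det(A),
so the determinant is invariant under multiplication by any determinant-1 matrix; we just need det(A).

det(A) = (-1)(2) - (2)(0) = -2 - 0 = -2

Therefore det(B) = 1 * (-2) = -2.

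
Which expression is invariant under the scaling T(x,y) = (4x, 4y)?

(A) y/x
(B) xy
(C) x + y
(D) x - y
A

Under the uniform scaling T(x,y) = (4x, 4y):
Substitute the transformed coordinates into each option and compare with the original:
(A) y/x  ->  (4y)/(4x) = y/x   [equals y/x: invariant]
(B) xy  ->  (4x)(4y) = 16xy   [differs from xy: not invariant]
(C) x + y  ->  (4x) + (4y) = 4x + 4y   [differs from x + y: not invariant]
(D) x - y  ->  (4x) - (4y) = 4x - 4y   [differs from x - y: not invariant]

Only option (A), y/x, is unchanged by the transformation.
The common factor 4 cancels in a ratio of coordinates, while sums, products and sums of squares pick up factors of 4 or 16.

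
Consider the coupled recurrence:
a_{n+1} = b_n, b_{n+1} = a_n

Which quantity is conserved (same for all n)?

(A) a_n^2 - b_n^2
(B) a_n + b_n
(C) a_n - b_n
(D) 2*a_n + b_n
B

Replace a_n by a_{n+1} = b_n and b_n by b_{n+1} = a_n in each option and simplify:
(A) a_n^2 - b_n^2  ->  (b_n)^2 - (a_n)^2 = -a_n^2 + b_n^2   [not conserved]
(B) a_n + b_n  ->  (b_n) + (a_n) = a_n + b_n   [conserved]
(C) a_n - b_n  ->  (b_n) - (a_n) = -a_n + b_n   [not conserved]
(D) 2*a_n + b_n  ->  2*(b_n) + (a_n) = a_n + 2*b_n   [not conserved]

Only (B) a_n + b_n returns to itself after one step, so it is the conserved quantity.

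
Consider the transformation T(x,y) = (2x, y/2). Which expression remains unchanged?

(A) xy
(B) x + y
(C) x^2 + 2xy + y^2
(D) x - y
A

An expression E(x,y) is invariant under T if E(T(x,y)) = E(x,y). Here T(x,y) = (2x, y/2).
Substitute the transformed coordinates into each option and compare with the original:
(A) xy  ->  (2x)(y/2) = xy   [equals xy: invariant]
(B) x + y  ->  (2x) + (y/2) = 2x + y/2   [differs from x + y: not invariant]
(C) x^2 + 2xy + y^2  ->  (2x)^2 + 2(2x)(y/2) + (y/2)^2 = 4x^2 + 2xy + y^2/4   [differs from x^2 + 2xy + y^2: not invariant]
(D) x - y  ->  (2x) - (y/2) = 2x - y/2   [differs from x - y: not invariant]

Only option (A), xy, is unchanged by the transformation.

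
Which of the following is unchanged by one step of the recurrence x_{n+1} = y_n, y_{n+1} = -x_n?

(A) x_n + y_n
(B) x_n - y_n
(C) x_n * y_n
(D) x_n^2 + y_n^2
D

For the recurrence x_{n+1} = y_n, y_{n+1} = -x_n:

x_{n+1}^2 + y_{n+1}^2 = y_n^2 + (-x_n)^2 = x_n^2 + y_n^2
The sum of squares is conserved (like energy in a harmonic oscillator).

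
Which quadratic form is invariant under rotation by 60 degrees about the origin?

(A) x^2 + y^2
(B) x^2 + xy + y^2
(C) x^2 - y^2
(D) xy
A

Rotation by 60 degrees sends (x, y) to (x/2 - sqrt(3)y/2, sqrt(3)x/2 + y/2).
Substitute the transformed coordinates into each option and compare with the original:
(A) x^2 + y^2  ->  (x/2 - sqrt(3)y/2)^2 + (sqrt(3)x/2 + y/2)^2 = x^2 + y^2   [equals x^2 + y^2: invariant]
(B) x^2 + xy + y^2  ->  (x/2 - sqrt(3)y/2)^2 + (x/2 - sqrt(3)y/2)(sqrt(3)x/2 + y/2) + (sqrt(3)x/2 + y/2)^2 = sqrt(3)x^2/4 + x^2 - xy/2 - sqrt(3)y^2/4 + y^2   [differs from x^2 + xy + y^2: not invariant]
(C) x^2 - y^2  ->  (x/2 - sqrt(3)y/2)^2 - (sqrt(3)x/2 + y/2)^2 = -x^2/2 - sqrt(3)xy + y^2/2   [differs from x^2 - y^2: not invariant]
(D) xy  ->  (x/2 - sqrt(3)y/2)(sqrt(3)x/2 + y/2) = sqrt(3)x^2/4 - xy/2 - sqrt(3)y^2/4   [differs from xy: not invariant]

Only option (A), x^2 + y^2, is unchanged by the transformation.
x^2 + y^2 is the squared distance from the origin, which rotations preserve.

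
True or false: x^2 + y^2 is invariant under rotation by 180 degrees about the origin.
True

Applying rotation by 180 degrees: x' = x*cos(180 degrees) - y*sin(180 degrees) = -x, y' = x*sin(180 degrees) + y*cos(180 degrees) = -y

Substituting into x^2 + y^2:
(-x)^2 + (-y)^2
= x^2 + y^2

This equals the original expression x^2 + y^2, so it IS invariant.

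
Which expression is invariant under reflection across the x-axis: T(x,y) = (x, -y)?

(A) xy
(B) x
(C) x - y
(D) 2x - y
B

The map is reflection across the x-axis: T(x,y) = (x, -y).
Substitute the transformed coordinates into each option and compare with the original:
(A) xy  ->  (x)(-y) = -xy   [differs from xy: not invariant]
(B) x  ->  (x) = x   [equals x: invariant]
(C) x - y  ->  (x) - (-y) = x + y   [differs from x - y: not invariant]
(D) 2x - y  ->  2(x) - (-y) = 2x + y   [differs from 2x - y: not invariant]

Only option (B), x, is unchanged by the transformation.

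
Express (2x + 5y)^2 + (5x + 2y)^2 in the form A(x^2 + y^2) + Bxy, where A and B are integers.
29(x^2 + y^2) + 40xy

Expanding: (2x + 5y)^2 = 4x^2 + 20xy + 25y^2
(5x + 2y)^2 = 25x^2 + 20xy + 4y^2
Sum = (4+25)(x^2+y^2) + 40xy = 29(x^2 + y^2) + 40xy
This is symmetric in x and y.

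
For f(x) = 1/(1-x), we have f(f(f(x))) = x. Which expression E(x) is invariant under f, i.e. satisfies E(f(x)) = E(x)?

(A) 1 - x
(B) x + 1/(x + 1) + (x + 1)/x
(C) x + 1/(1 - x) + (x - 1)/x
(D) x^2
C

Replace x by f(x) = 1/(1 - x) in each option and simplify. As a quick numerical cross-check, also compare E(4) with E(f(4)) = E(-1/3).

(A) 1 - x  ->  1 - (1/(1 - x)) = x/(x - 1); check: E(4) = -3 but E(-1/3) = 4/3.   [not invariant]
(B) x + 1/(x + 1) + (x + 1)/x  ->  (1/(1 - x)) + 1/((1/(1 - x)) + 1) + ((1/(1 - x)) + 1)/(1/(1 - x)) = (-x^3 + 6x^2 - 11x + 7)/(x^2 - 3x + 2); check: E(4) = 109/20 but E(-1/3) = -5/6.   [not invariant]
(C) x + 1/(1 - x) + (x - 1)/x  ->  (1/(1 - x)) + 1/(1 - (1/(1 - x))) + ((1/(1 - x)) - 1)/(1/(1 - x)), which simplifies back to x + 1/(1 - x) + (x - 1)/x; check: E(4) = 53/12, E(-1/3) = 53/12.   [invariant]
(D) x^2  ->  (1/(1 - x))^2 = (x - 1)^(-2); check: E(4) = 16 but E(-1/3) = 1/9.   [not invariant]

Only (C) is unchanged. Indeed f(f(x)) = 1/(1 - 1/(1-x)) = (1-x)/(-x) = (x-1)/x, so E(x) = x + f(x) + f(f(x)) is the sum over the whole 3-cycle; applying f just permutes the three terms cyclically (x -> f(x) -> f(f(x)) -> x), leaving the sum unchanged.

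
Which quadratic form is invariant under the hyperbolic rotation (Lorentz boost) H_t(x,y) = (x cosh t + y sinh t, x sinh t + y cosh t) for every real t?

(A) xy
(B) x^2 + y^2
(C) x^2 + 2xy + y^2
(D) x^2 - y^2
D

Write x' = x cosh t + y sinh t, y' = x sinh t + y cosh t and substitute into each option:
(A) xy: (x cosh t + y sinh t)(x sinh t + y cosh t) = xy(cosh^2 t + sinh^2 t) + (x^2 + y^2) sinh t cosh t = xy cosh 2t + (x^2 + y^2)(sinh 2t)/2   [not invariant for t != 0]
(B) x^2 + y^2: (x cosh t + y sinh t)^2 + (x sinh t + y cosh t)^2 = (x^2 + y^2)(cosh^2 t + sinh^2 t) + 4xy sinh t cosh t = (x^2 + y^2) cosh 2t + 2xy sinh 2t   [not invariant for t != 0]
(C) x^2 + 2xy + y^2: (x' + y')^2 with x' + y' = (x + y)(cosh t + sinh t) = (x + y)e^t, so it becomes (x + y)^2 e^(2t)   [not invariant for t != 0]
(D) x^2 - y^2: (x cosh t + y sinh t)^2 - (x sinh t + y cosh t)^2 = x^2(cosh^2 t - sinh^2 t) + 2xy(cosh t sinh t - sinh t cosh t) + y^2(sinh^2 t - cosh^2 t) = x^2 - y^2   [invariant, using cosh^2 t - sinh^2 t = 1]

Only (D) x^2 - y^2 is unchanged; it is the Minkowski form preserved by Lorentz boosts, just as x^2 + y^2 is preserved by ordinary rotations.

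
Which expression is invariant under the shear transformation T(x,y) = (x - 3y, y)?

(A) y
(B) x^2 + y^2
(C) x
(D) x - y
A

Under the shear T(x,y) = (x - 3y, y):
Substitute the transformed coordinates into each option and compare with the original:
(A) y  ->  (y) = y   [equals y: invariant]
(B) x^2 + y^2  ->  (x - 3y)^2 + (y)^2 = x^2 - 6xy + 10y^2   [differs from x^2 + y^2: not invariant]
(C) x  ->  (x - 3y) = x - 3y   [differs from x: not invariant]
(D) x - y  ->  (x - 3y) - (y) = x - 4y   [differs from x - y: not invariant]

Only option (A), y, is unchanged by the transformation.
A horizontal shear moves points parallel to the x-axis, so the y-coordinate (and any function of y alone) is unchanged.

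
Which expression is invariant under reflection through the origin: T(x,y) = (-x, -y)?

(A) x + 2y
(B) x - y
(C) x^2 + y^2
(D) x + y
C

The map is reflection through the origin: T(x,y) = (-x, -y).
Substitute the transformed coordinates into each option and compare with the original:
(A) x + 2y  ->  (-x) + 2(-y) = -x - 2y   [differs from x + 2y: not invariant]
(B) x - y  ->  (-x) - (-y) = -x + y   [differs from x - y: not invariant]
(C) x^2 + y^2  ->  (-x)^2 + (-y)^2 = x^2 + y^2   [equals x^2 + y^2: invariant]
(D) x + y  ->  (-x) + (-y) = -x - y   [differs from x + y: not invariant]

Only option (C), x^2 + y^2, is unchanged by the transformation.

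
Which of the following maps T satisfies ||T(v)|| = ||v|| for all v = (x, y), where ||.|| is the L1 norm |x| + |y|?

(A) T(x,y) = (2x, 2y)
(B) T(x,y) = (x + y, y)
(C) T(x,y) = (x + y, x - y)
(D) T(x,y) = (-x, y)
D

A transformation preserves a norm if ||T(v)|| = ||v|| for every v; a single vector where the norm changes rules an option out.

(A) T(x,y) = (2x, 2y): v = (1, 0) has norm |1| + |0| = 1, but T(v) = (2, 0) has norm 2 -- not preserved.
(B) T(x,y) = (x + y, y): v = (0, 1) has norm |0| + |1| = 1, but T(v) = (1, 1) has norm 2 -- not preserved.
(C) T(x,y) = (x + y, x - y): v = (1, 0) has norm |1| + |0| = 1, but T(v) = (1, 1) has norm 2 -- not preserved.
(D) T(x,y) = (-x, y): preserves the norm -- it only permutes the coordinates and/or flips signs, which leaves |x| + |y| unchanged.

Therefore the answer is (D).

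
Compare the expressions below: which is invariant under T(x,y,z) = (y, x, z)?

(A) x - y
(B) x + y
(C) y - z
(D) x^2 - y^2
B

Apply T(x,y,z) = (y, x, z) to each option, i.e. replace (x, y, z) by the transformed coordinates.
Substitute the transformed coordinates into each option and compare with the original:
(A) x - y  ->  (y) - (x) = -x + y   [differs from x - y: not invariant]
(B) x + y  ->  (y) + (x) = x + y   [equals x + y: invariant]
(C) y - z  ->  (x) - (z) = x - z   [differs from y - z: not invariant]
(D) x^2 - y^2  ->  (y)^2 - (x)^2 = -x^2 + y^2   [differs from x^2 - y^2: not invariant]

Only option (B), x + y, is unchanged by the transformation.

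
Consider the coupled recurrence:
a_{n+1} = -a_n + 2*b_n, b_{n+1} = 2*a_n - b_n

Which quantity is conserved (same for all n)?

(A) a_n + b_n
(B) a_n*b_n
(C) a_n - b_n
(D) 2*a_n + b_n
A

Replace a_n by a_{n+1} = -a_n + 2*b_n and b_n by b_{n+1} = 2*a_n - b_n in each option and simplify:
(A) a_n + b_n  ->  (-a_n + 2*b_n) + (2*a_n - b_n) = a_n + b_n   [conserved]
(B) a_n*b_n  ->  (-a_n + 2*b_n)*(2*a_n - b_n) = -2*a_n^2 + 5*a_n*b_n - 2*b_n^2   [not conserved]
(C) a_n - b_n  ->  (-a_n + 2*b_n) - (2*a_n - b_n) = -3*a_n + 3*b_n   [not conserved]
(D) 2*a_n + b_n  ->  2*(-a_n + 2*b_n) + (2*a_n - b_n) = 3*b_n   [not conserved]

Only (A) a_n + b_n returns to itself after one step, so it is the conserved quantity.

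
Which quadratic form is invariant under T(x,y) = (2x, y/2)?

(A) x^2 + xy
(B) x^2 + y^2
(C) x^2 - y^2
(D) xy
D

T multiplies x by 2 and divides y by 2.
Substitute the transformed coordinates into each option and compare with the original:
(A) x^2 + xy  ->  (2x)^2 + (2x)(y/2) = 4x^2 + xy   [differs from x^2 + xy: not invariant]
(B) x^2 + y^2  ->  (2x)^2 + (y/2)^2 = 4x^2 + y^2/4   [differs from x^2 + y^2: not invariant]
(C) x^2 - y^2  ->  (2x)^2 - (y/2)^2 = 4x^2 - y^2/4   [differs from x^2 - y^2: not invariant]
(D) xy  ->  (2x)(y/2) = xy   [equals xy: invariant]

Only option (D), xy, is unchanged by the transformation.
The factors 2 and 1/2 cancel only in the pure product xy.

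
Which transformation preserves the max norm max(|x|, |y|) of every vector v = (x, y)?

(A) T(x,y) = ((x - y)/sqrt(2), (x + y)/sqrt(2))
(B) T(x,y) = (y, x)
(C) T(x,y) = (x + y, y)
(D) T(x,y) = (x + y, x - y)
B

A transformation preserves a norm if ||T(v)|| = ||v|| for every v; a single vector where the norm changes rules an option out.

(A) T(x,y) = ((x - y)/sqrt(2), (x + y)/sqrt(2)): v = (1, 0) has norm max(|1|, |0|) = 1, but T(v) = (sqrt(2)/2, sqrt(2)/2) has norm sqrt(2)/2 -- not preserved.
(B) T(x,y) = (y, x): preserves the norm -- it only permutes the coordinates and/or flips signs, which leaves max(|x|, |y|) unchanged.
(C) T(x,y) = (x + y, y): v = (1, 1) has norm max(|1|, |1|) = 1, but T(v) = (2, 1) has norm 2 -- not preserved.
(D) T(x,y) = (x + y, x - y): v = (1, 1) has norm max(|1|, |1|) = 1, but T(v) = (2, 0) has norm 2 -- not preserved.

Therefore the answer is (B).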